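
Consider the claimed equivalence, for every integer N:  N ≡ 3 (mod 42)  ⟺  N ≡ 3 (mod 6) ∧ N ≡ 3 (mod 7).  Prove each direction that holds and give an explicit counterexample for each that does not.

Both directions hold; the statement is true.

Forward direction. Suppose N ≡ 3 (mod 42); write N = 42j + 3. Since 6 ∣ 42, reducing mod 6 gives N ≡ 3 (mod 6); since 7 ∣ 42, reducing mod 7 gives N ≡ 3 (mod 7).

Converse. If N ≡ 3 (mod 6) and N ≡ 3 (mod 7), then by the Chinese remainder theorem N ≡ 3 (mod 42). This is exactly N ≡ 3 (mod 42).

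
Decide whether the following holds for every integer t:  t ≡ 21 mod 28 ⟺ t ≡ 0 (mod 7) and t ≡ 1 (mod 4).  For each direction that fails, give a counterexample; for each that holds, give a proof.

(⇐) If t ≡ 0 (mod 7) and t ≡ 1 (mod 4), then by the Chinese remainder theorem t ≡ 21 (mod 28). This is exactly t ≡ 21 (mod 28).

(⇒) Suppose t ≡ 21 (mod 28); write t = 28j + 21. Since 7 ∣ 28, reducing mod 7 gives t ≡ 21 ≡ 0 (mod 7); since 4 ∣ 28, reducing mod 4 gives t ≡ 21 ≡ 1 (mod 4).

Both directions hold; the statement is true.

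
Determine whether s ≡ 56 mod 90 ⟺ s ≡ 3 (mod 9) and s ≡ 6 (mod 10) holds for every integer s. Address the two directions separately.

(⇒) This fails: s = 56 gives 56 ≡ 56 (mod 90) but 56 ≡ 2 (mod 9), so the conjunction on the right does not hold.

(⇐) This fails: s = 66 satisfies both congruences on the right (66 ≡ 3 mod 9 and 66 ≡ 6 mod 10) yet 66 ≡ 66 (mod 90), not 56.

Both directions fail.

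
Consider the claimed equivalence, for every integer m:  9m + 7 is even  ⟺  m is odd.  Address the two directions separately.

Converse. Suppose m is odd; write m = 2j + 1. Then 9m + 7 = 9·(2j + 1) + 7 = 2·9j + 16, which is even.

Forward direction. Suppose 9m + 7 is even. Since 9 is odd, 9m and m have the same parity, so 9m + 7 ≡ m + 7 (mod 2). As 7 is odd, 9m + 7 is even exactly when m is odd. Thus m is odd.

The biconditional holds.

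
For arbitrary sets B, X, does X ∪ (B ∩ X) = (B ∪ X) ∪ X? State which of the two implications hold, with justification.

Only the forward inclusion holds.

Reverse inclusion. This inclusion fails. Take B = {1}, X = ∅; then 1 ∈ (B ∪ X) ∪ X but 1 ∉ X ∪ (B ∩ X).

Forward inclusion. Let x ∈ X ∪ (B ∩ X). Then either x ∈ X and x ∉ B; or x ∈ B ∩ X. In each case x ∈ (B ∪ X) ∪ X, so X ∪ (B ∩ X) ⊆ (B ∪ X) ∪ X.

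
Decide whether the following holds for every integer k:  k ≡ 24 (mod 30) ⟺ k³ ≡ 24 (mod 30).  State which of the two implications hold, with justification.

Both directions hold; the statement is true.

(⟹) Suppose k ≡ 24 (mod 30). Write k = 30j + 24. Then (30j + 24)³ = 27000j³ + 64800j² + 51840j + 13824 = 30(900j³ + 2160j² + 1728j + 460) + 24, so k³ ≡ 24 (mod 30).

(⟸) Conversely, suppose k³ ≡ 24 (mod 30). The only residue r in {0, …, 29} with r³ ≡ 24 (mod 30) is r = 24, so k ≡ 24 (mod 30).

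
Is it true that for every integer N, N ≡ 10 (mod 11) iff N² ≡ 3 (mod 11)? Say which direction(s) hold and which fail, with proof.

[⇒] This fails: take N = 10. Then 10 ≡ 10 (mod 11), but 10² = 100 ≡ 1 (mod 11), not 3.

[⇐] This fails: take N = 5. Then 5² = 25 ≡ 3 (mod 11), yet 5 ≡ 5 (mod 11), not 10.

(⇒) fails and (⇐) fails.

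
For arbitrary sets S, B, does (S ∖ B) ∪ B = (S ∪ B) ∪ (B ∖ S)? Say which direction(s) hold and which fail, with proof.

(⊆) Let x ∈ (S ∖ B) ∪ B. Then either x ∈ S and x ∉ B; or x ∈ B and x ∉ S; or x ∈ S ∩ B. In each case x ∈ (S ∪ B) ∪ (B ∖ S), so (S ∖ B) ∪ B ⊆ (S ∪ B) ∪ (B ∖ S).

(⊇) Let x ∈ (S ∪ B) ∪ (B ∖ S). Then either x ∈ S and x ∉ B; or x ∈ B and x ∉ S; or x ∈ S ∩ B. In each case x ∈ (S ∖ B) ∪ B, so (S ∪ B) ∪ (B ∖ S) ⊆ (S ∖ B) ∪ B.

Both inclusions hold; the sets are equal.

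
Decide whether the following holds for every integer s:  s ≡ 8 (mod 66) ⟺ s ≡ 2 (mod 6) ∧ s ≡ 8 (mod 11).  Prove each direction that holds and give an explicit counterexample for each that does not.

(⟹) Suppose s ≡ 8 (mod 66); write s = 66j + 8. Since 6 ∣ 66, reducing mod 6 gives s ≡ 8 ≡ 2 (mod 6); since 11 ∣ 66, reducing mod 11 gives s ≡ 8 (mod 11).

(⟸) Conversely, if s ≡ 2 (mod 6) and s ≡ 8 (mod 11), then by the Chinese remainder theorem s ≡ 8 (mod 66). This is exactly s ≡ 8 (mod 66).

Both directions hold; the statement is true.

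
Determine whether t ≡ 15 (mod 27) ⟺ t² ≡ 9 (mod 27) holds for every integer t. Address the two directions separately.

(→) Suppose t ≡ 15 (mod 27). Write t = 27j + 15. Then (27j + 15)² = 729j² + 810j + 225 = 27(27j² + 30j + 8) + 9, so t² ≡ 9 (mod 27).

(←) This fails: take t = 3. Then 3² = 9 ≡ 9 (mod 27), yet 3 ≡ 3 (mod 27), not 15.

Not equivalent: only (⇒) holds.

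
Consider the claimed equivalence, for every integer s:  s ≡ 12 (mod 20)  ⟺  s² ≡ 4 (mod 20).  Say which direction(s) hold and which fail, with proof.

(⇒) holds; (⇐) fails.

[⇒] Suppose s ≡ 12 (mod 20). Write s = 20j + 12. Then (20j + 12)² = 400j² + 480j + 144 = 20(20j² + 24j + 7) + 4, so s² ≡ 4 (mod 20).

[⇐] This fails: take s = 2. Then 2² = 4 ≡ 4 (mod 20), yet 2 ≡ 2 (mod 20), not 12.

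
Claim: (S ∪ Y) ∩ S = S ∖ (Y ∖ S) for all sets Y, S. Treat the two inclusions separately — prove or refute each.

The two sets are equal.

(⊆) Let x ∈ (S ∪ Y) ∩ S. Then either x ∈ S and x ∉ Y; or x ∈ Y ∩ S. In each case x ∈ S ∖ (Y ∖ S), so (S ∪ Y) ∩ S ⊆ S ∖ (Y ∖ S).

(⊇) Let x ∈ S ∖ (Y ∖ S). Then either x ∈ S and x ∉ Y; or x ∈ Y ∩ S. In each case x ∈ (S ∪ Y) ∩ S, so S ∖ (Y ∖ S) ⊆ (S ∪ Y) ∩ S.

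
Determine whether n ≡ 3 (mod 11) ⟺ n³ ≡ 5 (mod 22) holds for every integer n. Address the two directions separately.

Not equivalent: only (⇐) holds.

[⇒] This fails: take n = 14. Then 14 ≡ 3 (mod 11), but 14³ = 2744 ≡ 16 (mod 22), not 5.

[⇐] Conversely, the residues r modulo 22 with r³ ≡ 5 (mod 22) are exactly {3}, and each is ≡ 3 (mod 11).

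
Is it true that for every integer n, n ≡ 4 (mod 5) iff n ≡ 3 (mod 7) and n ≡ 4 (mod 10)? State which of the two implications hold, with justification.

The forward direction fails; the converse holds.

(⟹) This fails: n = 64 gives 64 ≡ 4 (mod 5) but 64 ≡ 1 (mod 7), so the conjunction on the right does not hold.

(⟸) Conversely, if n ≡ 3 (mod 7) and n ≡ 4 (mod 10), then by the Chinese remainder theorem n ≡ 24 (mod 70). Since 24 ≡ 4 (mod 5) and 5 ∣ 70, we get n ≡ 4 (mod 5).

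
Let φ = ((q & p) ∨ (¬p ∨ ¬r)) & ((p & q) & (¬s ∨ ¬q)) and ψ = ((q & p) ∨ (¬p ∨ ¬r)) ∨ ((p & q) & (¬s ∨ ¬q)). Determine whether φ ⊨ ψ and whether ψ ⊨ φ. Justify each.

(⇒) Assume the antecedent. If s is true, the antecedent cannot hold. If s is false, the antecedent forces (s = F, r = F, p = T, q = T) or (s = F, r = T, p = T, q = T), and the consequent holds there. Either way the consequent holds.

(⇐) This fails. Under s = F, r = F, p = F, q = F, the left side is false but the right side is true.

The forward direction holds; the converse fails.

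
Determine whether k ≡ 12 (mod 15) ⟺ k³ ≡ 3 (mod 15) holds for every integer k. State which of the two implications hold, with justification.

The biconditional holds.

(→) Suppose k ≡ 12 (mod 15). Write k = 15j + 12. Then (15j + 12)³ = 3375j³ + 8100j² + 6480j + 1728 = 15(225j³ + 540j² + 432j + 115) + 3, so k³ ≡ 3 (mod 15).

(←) Conversely, suppose k³ ≡ 3 (mod 15). The only residue r in {0, …, 14} with r³ ≡ 3 (mod 15) is r = 12, so k ≡ 12 (mod 15).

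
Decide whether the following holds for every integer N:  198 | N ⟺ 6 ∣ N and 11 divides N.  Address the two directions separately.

Only the forward direction holds.

(→) If 198 ∣ N, write N = 198q. Since 198 = 33·6, N = 6·(33q), so 6 ∣ N; and since 198 = 18·11, N = 11·(18q), so 11 ∣ N.

(←) This fails: take N = 66. Both 6 ∣ 66 and 11 ∣ 66, yet 66 is not a multiple of 198 (since 66 = 0·198 + 66), so 198 ∤ 66.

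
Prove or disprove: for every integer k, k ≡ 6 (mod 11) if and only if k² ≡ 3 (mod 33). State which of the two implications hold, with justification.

[⇒] This fails: take k = 17. Then 17 ≡ 6 (mod 11), but 17² = 289 ≡ 25 (mod 33), not 3.

[⇐] This fails: take k = 27. Then 27² = 729 ≡ 3 (mod 33), yet 27 ≡ 5 (mod 11), not 6.

Neither direction holds.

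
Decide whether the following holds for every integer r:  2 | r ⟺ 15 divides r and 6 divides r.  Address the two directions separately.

(⇒) This fails: take r = 2. Certainly 2 ∣ 2, but 15 ∤ 2.

(⇐) Suppose 15 ∣ r and 6 ∣ r. Any common multiple of 15 and 6 is a multiple of their lcm; here lcm(15, 6) = 15·6/gcd(15, 6) = 90/3 = 30, so 30 ∣ r. Since 2 ∣ 30, it follows that 2 ∣ r.

The forward direction fails; the converse holds.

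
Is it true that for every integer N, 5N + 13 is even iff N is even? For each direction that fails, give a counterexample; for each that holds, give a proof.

(→) This fails: N = 3 gives 5N + 13 = 28, which is even, but 3 is odd, not even.

(←) This also fails: N = 4 is even, but 5N + 13 = 33 is odd, not even.

(⇒) fails and (⇐) fails.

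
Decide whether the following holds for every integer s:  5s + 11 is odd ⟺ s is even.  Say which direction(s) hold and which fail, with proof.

Forward direction. Suppose 5s + 11 is odd. Since 5 is odd, 5s and s have the same parity, so 5s + 11 ≡ s + 11 (mod 2). As 11 is odd, 5s + 11 is odd exactly when s is even. Thus s is even.

Converse. Suppose s is even; write s = 2j. Then 5s + 11 = 5·(2j) + 11 = 2·5j + 11, which is odd.

Both implications hold.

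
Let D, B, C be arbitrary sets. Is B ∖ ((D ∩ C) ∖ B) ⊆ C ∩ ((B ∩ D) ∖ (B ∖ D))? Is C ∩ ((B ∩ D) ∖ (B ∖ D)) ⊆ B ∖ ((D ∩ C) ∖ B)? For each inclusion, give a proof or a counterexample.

The sets are not equal: only the reverse inclusion holds.

(⟹) This inclusion fails. Take D = ∅, B = {1}, C = ∅; then 1 ∈ B ∖ ((D ∩ C) ∖ B) but 1 ∉ C ∩ ((B ∩ D) ∖ (B ∖ D)).

(⟸) Let x ∈ C ∩ ((B ∩ D) ∖ (B ∖ D)). Then x ∈ D ∩ B ∩ C, from which x ∈ B ∖ ((D ∩ C) ∖ B).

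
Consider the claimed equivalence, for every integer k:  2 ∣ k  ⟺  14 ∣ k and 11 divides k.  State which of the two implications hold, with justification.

(⇒) fails; (⇐) holds.

(⟹) This fails: take k = 2. Certainly 2 ∣ 2, but 14 ∤ 2.

(⟸) Suppose 14 ∣ k and 11 ∣ k. Any common multiple of 14 and 11 is a multiple of their lcm; here gcd(14, 11) = 1, so lcm(14, 11) = 14·11 = 154, so 154 ∣ k. Since 2 ∣ 154, it follows that 2 ∣ k.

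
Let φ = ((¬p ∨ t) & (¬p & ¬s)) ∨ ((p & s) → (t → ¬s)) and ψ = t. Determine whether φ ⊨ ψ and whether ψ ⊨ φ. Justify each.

[⇒] This fails. Under s = F, p = F, t = F, the left side is true but the right side is false.

[⇐] This fails. Under s = T, p = T, t = T, the left side is false but the right side is true.

Neither implication holds.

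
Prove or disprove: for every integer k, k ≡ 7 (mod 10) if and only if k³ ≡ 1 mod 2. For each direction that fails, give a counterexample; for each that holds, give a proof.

Not equivalent: only (⇒) holds.

(⇒) Suppose k ≡ 7 (mod 10). Then k³ ≡ 7³ = 343 (mod 10), and since 2 ∣ 10, also k³ ≡ 1 (mod 2).

(⇐) This fails: take k = 1. Then 1³ = 1 ≡ 1 (mod 2), yet 1 ≡ 1 (mod 10), not 7.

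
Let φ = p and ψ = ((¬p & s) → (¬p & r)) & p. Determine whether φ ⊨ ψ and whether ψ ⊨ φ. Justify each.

Forward direction. Assume the antecedent. If p is true, ((¬p & s) → (¬p & r)) & p reduces to true regardless of the other variables. If p is false, the antecedent cannot hold. Either way ((¬p & s) → (¬p & r)) & p holds.

Converse. Assume the antecedent. If p is true, p reduces to true regardless of the other variables. If p is false, the antecedent cannot hold. Either way p holds.

Equivalent; both directions hold.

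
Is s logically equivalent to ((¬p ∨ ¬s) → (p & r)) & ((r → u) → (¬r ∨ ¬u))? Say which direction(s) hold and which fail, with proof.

(→) This fails. Under s = T, u = F, p = F, r = F, the left side is true but the right side is false.

(←) This fails. Under s = F, u = F, p = T, r = T, the left side is false but the right side is true.

Neither direction holds.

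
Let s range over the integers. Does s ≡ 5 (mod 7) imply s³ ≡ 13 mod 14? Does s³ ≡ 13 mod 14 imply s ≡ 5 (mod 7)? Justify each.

Neither direction holds.

(⇒) This fails: take s = 12. Then 12 ≡ 5 (mod 7), but 12³ = 1728 ≡ 6 (mod 14), not 13.

(⇐) This fails: take s = 3. Then 3³ = 27 ≡ 13 (mod 14), yet 3 ≡ 3 (mod 7), not 5.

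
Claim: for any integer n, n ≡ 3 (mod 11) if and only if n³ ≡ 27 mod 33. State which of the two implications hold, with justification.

Not equivalent: only (⇐) holds.

(⇒) This fails: take n = 14. Then 14 ≡ 3 (mod 11), but 14³ = 2744 ≡ 5 (mod 33), not 27.

(⇐) Conversely, the residues r modulo 33 with r³ ≡ 27 (mod 33) are exactly {3}, and each is ≡ 3 (mod 11).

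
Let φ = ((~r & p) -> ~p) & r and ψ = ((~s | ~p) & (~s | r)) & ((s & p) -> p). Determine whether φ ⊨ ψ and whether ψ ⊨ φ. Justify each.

Forward direction. This fails. Under r = T, s = T, p = T, the left side is true but the right side is false.

Converse. This fails. Under r = F, s = F, p = F, the left side is false but the right side is true.

(⇒) fails and (⇐) fails.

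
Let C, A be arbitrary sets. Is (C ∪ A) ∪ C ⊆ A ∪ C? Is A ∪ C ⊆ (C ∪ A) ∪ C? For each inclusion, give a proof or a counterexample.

(⟹) Let x ∈ (C ∪ A) ∪ C. Then either x ∈ C and x ∉ A; or x ∈ A and x ∉ C; or x ∈ C ∩ A. In each case x ∈ A ∪ C, so (C ∪ A) ∪ C ⊆ A ∪ C.

(⟸) Let x ∈ A ∪ C. Then either x ∈ C and x ∉ A; or x ∈ A and x ∉ C; or x ∈ C ∩ A. In each case x ∈ (C ∪ A) ∪ C, so A ∪ C ⊆ (C ∪ A) ∪ C.

Both inclusions hold; the sets are equal.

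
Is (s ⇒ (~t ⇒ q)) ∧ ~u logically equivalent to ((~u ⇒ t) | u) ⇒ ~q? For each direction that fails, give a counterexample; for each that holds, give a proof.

Neither implication holds.

(→) This fails. Under q = T, s = F, t = T, u = F, the left side is true but the right side is false.

(←) This fails. Under q = F, s = T, t = F, u = F, the left side is false but the right side is true.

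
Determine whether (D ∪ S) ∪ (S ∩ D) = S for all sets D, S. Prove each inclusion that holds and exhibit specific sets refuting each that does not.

(⟹) This inclusion fails. Take D = {1}, S = ∅; then 1 ∈ (D ∪ S) ∪ (S ∩ D) but 1 ∉ S.

(⟸) Let x ∈ S. Then either x ∈ S and x ∉ D; or x ∈ D ∩ S. In each case x ∈ (D ∪ S) ∪ (S ∩ D), so S ⊆ (D ∪ S) ∪ (S ∩ D).

Only the reverse inclusion holds.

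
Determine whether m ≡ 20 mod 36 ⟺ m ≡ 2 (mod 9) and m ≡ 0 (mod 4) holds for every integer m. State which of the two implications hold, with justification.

Both directions hold.

(⟹) Suppose m ≡ 20 (mod 36); write m = 36j + 20. Since 9 ∣ 36, reducing mod 9 gives m ≡ 20 ≡ 2 (mod 9); since 4 ∣ 36, reducing mod 4 gives m ≡ 20 ≡ 0 (mod 4).

(⟸) Conversely, if m ≡ 2 (mod 9) and m ≡ 0 (mod 4), then by the Chinese remainder theorem m ≡ 20 (mod 36). This is exactly m ≡ 20 (mod 36).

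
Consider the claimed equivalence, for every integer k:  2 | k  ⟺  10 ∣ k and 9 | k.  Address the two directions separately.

[⇒] This fails: take k = 2. Certainly 2 ∣ 2, but 10 ∤ 2.

[⇐] Suppose 10 ∣ k and 9 ∣ k. Any common multiple of 10 and 9 is a multiple of their lcm; here gcd(10, 9) = 1, so lcm(10, 9) = 10·9 = 90, so 90 ∣ k. Since 2 ∣ 90, it follows that 2 ∣ k.

Only the converse holds.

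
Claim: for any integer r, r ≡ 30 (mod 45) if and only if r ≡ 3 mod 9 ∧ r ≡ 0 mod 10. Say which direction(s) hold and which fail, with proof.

Only the reverse direction holds.

Forward direction. This fails: r = 75 gives 75 ≡ 30 (mod 45) but 75 ≡ 5 (mod 10), so the conjunction on the right does not hold.

Converse. If r ≡ 3 (mod 9) and r ≡ 0 (mod 10), then by the Chinese remainder theorem r ≡ 30 (mod 90). Since 30 ≡ 30 (mod 45) and 45 ∣ 90, we get r ≡ 30 (mod 45).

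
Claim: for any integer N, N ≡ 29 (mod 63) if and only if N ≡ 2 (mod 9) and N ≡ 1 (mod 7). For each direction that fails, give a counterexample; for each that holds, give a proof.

Equivalent; both directions hold.

[⇒] Suppose N ≡ 29 (mod 63); write N = 63j + 29. Since 9 ∣ 63, reducing mod 9 gives N ≡ 29 ≡ 2 (mod 9); since 7 ∣ 63, reducing mod 7 gives N ≡ 29 ≡ 1 (mod 7).

[⇐] Conversely, if N ≡ 2 (mod 9) and N ≡ 1 (mod 7), then by the Chinese remainder theorem N ≡ 29 (mod 63). This is exactly N ≡ 29 (mod 63).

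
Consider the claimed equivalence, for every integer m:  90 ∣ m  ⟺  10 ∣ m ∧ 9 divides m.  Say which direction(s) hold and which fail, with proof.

(→) If 90 ∣ m, write m = 90q. Since 90 = 9·10, m = 10·(9q), so 10 ∣ m; and since 90 = 10·9, m = 9·(10q), so 9 ∣ m.

(←) Suppose 10 ∣ m and 9 ∣ m. Any common multiple of 10 and 9 is a multiple of their lcm; here gcd(10, 9) = 1, so lcm(10, 9) = 10·9 = 90, so 90 ∣ m.

Equivalent; both directions hold.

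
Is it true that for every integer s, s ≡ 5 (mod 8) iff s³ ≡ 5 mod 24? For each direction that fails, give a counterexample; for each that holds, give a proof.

The forward direction fails; the converse holds.

(⇒) This fails: take s = 13. Then 13 ≡ 5 (mod 8), but 13³ = 2197 ≡ 13 (mod 24), not 5.

(⇐) Conversely, the residues r modulo 24 with r³ ≡ 5 (mod 24) are exactly {5}, and each is ≡ 5 (mod 8).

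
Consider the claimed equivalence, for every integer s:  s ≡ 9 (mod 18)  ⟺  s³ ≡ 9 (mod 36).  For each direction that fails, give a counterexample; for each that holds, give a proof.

(⟹) This fails: take s = 27. Then 27 ≡ 9 (mod 18), but 27³ = 19683 ≡ 27 (mod 36), not 9.

(⟸) This fails: take s = 21. Then 21³ = 9261 ≡ 9 (mod 36), yet 21 ≡ 3 (mod 18), not 9.

Both directions fail.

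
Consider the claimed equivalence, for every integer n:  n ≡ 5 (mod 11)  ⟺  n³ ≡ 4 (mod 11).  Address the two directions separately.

Both directions hold; the statement is true.

(⇒) Suppose n ≡ 5 (mod 11). Write n = 11j + 5. Then (11j + 5)³ = 1331j³ + 1815j² + 825j + 125 = 11(121j³ + 165j² + 75j + 11) + 4, so n³ ≡ 4 (mod 11).

(⇐) For the converse, argue contrapositively. If n ≢ 5 (mod 11), then n is congruent to one of 0, 1, 2, 3, 4, 6, 7, 8, 9, 10 modulo 11, and these give n³ ≡ 0, 1, 8, 5, 9, 7, 2, 6, 3, 10 respectively — never 4.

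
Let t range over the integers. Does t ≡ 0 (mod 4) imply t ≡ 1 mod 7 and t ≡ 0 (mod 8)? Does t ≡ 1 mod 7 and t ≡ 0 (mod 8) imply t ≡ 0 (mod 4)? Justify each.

(⟹) This fails: t = 0 gives 0 ≡ 0 (mod 4) but 0 ≡ 0 (mod 7), so the conjunction on the right does not hold.

(⟸) Conversely, if t ≡ 1 (mod 7) and t ≡ 0 (mod 8), then by the Chinese remainder theorem t ≡ 8 (mod 56). Since 8 ≡ 0 (mod 4) and 4 ∣ 56, we get t ≡ 0 (mod 4).

Only the reverse direction holds.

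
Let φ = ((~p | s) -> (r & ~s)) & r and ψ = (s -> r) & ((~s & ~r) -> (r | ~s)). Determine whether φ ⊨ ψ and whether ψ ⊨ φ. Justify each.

(⇒) holds; (⇐) fails.

Forward direction. Assume the antecedent. If s is true, the antecedent cannot hold. If s is false, the consequent reduces to true regardless of the other variables. Either way the consequent holds.

Converse. This fails. Under s = F, r = F, p = F, the left side is false but the right side is true.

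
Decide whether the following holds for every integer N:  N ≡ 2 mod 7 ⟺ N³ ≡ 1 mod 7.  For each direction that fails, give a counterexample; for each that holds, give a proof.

(⇒) holds; (⇐) fails.

(⇒) Suppose N ≡ 2 mod 7. Write N = 7j + 2. Then (7j + 2)³ = 343j³ + 294j² + 84j + 8 = 7(49j³ + 42j² + 12j + 1) + 1, so N³ ≡ 1 (mod 7).

(⇐) This fails: take N = 1. Then 1³ = 1 ≡ 1 (mod 7), yet 1 ≡ 1 (mod 7), not 2.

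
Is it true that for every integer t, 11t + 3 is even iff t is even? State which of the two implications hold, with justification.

(⇒) fails and (⇐) fails.

[⇒] This fails: t = 7 gives 11t + 3 = 80, which is even, but 7 is odd, not even.

[⇐] This also fails: t = 6 is even, but 11t + 3 = 69 is odd, not even.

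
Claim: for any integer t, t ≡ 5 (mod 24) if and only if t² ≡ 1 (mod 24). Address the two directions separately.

(⇒) holds; (⇐) fails.

(⟸) This fails: take t = 1. Then 1² = 1 ≡ 1 (mod 24), yet 1 ≡ 1 (mod 24), not 5.

(⟹) Suppose t ≡ 5 (mod 24). Write t = 24j + 5. Then (24j + 5)² = 576j² + 240j + 25 = 24(24j² + 10j + 1) + 1, so t² ≡ 1 (mod 24).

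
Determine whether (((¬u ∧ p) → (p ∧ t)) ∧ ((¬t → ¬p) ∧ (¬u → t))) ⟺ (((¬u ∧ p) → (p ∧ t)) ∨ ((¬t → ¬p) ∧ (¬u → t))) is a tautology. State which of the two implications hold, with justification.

Only the forward direction holds.

(⟹) Assume the antecedent. If t is true, the consequent reduces to true regardless of the other variables. If t is false, the antecedent forces (t = F, p = F, u = T), and the consequent holds there. Either way the consequent holds.

(⟸) This fails. Under t = F, p = F, u = F, the left side is false but the right side is true.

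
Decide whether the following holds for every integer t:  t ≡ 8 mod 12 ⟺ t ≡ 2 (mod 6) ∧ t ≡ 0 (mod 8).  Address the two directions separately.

Only the reverse direction holds.

(⇒) This fails: t = 20 gives 20 ≡ 8 (mod 12) but 20 ≡ 4 (mod 8), so the conjunction on the right does not hold.

(⇐) Conversely, if t ≡ 2 (mod 6) and t ≡ 0 (mod 8), then by the Chinese remainder theorem t ≡ 8 (mod 24). Since 8 ≡ 8 (mod 12) and 12 ∣ 24, we get t ≡ 8 (mod 12).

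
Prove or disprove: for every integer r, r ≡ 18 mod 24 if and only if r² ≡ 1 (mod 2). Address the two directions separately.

Forward direction. This fails: take r = 18. Then 18 ≡ 18 (mod 24), but 18² = 324 ≡ 0 (mod 2), not 1.

Converse. This fails: take r = 1. Then 1² = 1 ≡ 1 (mod 2), yet 1 ≡ 1 (mod 24), not 18.

Neither implication holds.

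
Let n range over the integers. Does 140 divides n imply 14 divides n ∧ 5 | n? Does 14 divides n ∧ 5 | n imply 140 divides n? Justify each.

The forward direction holds; the converse fails.

(⟹) If 140 ∣ n, write n = 140q. Since 140 = 10·14, n = 14·(10q), so 14 ∣ n; and since 140 = 28·5, n = 5·(28q), so 5 ∣ n.

(⟸) This fails: take n = 70. Both 14 ∣ 70 and 5 ∣ 70, yet 70 is not a multiple of 140 (since 70 = 0·140 + 70), so 140 ∤ 70.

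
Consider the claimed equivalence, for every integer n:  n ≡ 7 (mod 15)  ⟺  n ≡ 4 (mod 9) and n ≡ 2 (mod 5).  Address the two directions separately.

(⟹) This fails: n = 37 gives 37 ≡ 7 (mod 15) but 37 ≡ 1 (mod 9), so the conjunction on the right does not hold.

(⟸) Conversely, if n ≡ 4 (mod 9) and n ≡ 2 (mod 5), then by the Chinese remainder theorem n ≡ 22 (mod 45). Since 22 ≡ 7 (mod 15) and 15 ∣ 45, we get n ≡ 7 (mod 15).

Not equivalent: only (⇐) holds.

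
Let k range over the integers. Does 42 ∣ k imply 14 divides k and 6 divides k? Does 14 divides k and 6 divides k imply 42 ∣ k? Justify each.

(⇒) If 42 ∣ k, write k = 42q. Since 42 = 3·14, k = 14·(3q), so 14 ∣ k; and since 42 = 7·6, k = 6·(7q), so 6 ∣ k.

(⇐) Suppose 14 ∣ k and 6 ∣ k. Any common multiple of 14 and 6 is a multiple of their lcm; here lcm(14, 6) = 14·6/gcd(14, 6) = 84/2 = 42, so 42 ∣ k.

Both implications hold.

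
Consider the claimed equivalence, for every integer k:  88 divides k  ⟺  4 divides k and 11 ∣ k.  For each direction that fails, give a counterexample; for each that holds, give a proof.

(⟹) If 88 ∣ k, write k = 88q. Since 88 = 22·4, k = 4·(22q), so 4 ∣ k; and since 88 = 8·11, k = 11·(8q), so 11 ∣ k.

(⟸) This fails: take k = 44. Both 4 ∣ 44 and 11 ∣ 44, yet 44 is not a multiple of 88 (since 44 = 0·88 + 44), so 88 ∤ 44.

The forward direction holds; the converse fails.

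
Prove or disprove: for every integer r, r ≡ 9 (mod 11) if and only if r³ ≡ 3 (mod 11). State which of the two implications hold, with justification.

(→) Suppose r ≡ 9 (mod 11). Write r = 11j + 9. Then (11j + 9)³ = 1331j³ + 3267j² + 2673j + 729 = 11(121j³ + 297j² + 243j + 66) + 3, so r³ ≡ 3 (mod 11).

(←) Conversely, suppose r³ ≡ 3 (mod 11). The only residue r in {0, …, 10} with r³ ≡ 3 (mod 11) is r = 9, so r ≡ 9 (mod 11).

The biconditional holds.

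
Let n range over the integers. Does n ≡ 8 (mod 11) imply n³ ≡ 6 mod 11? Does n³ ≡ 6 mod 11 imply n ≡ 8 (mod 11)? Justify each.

(⟹) Suppose n ≡ 8 (mod 11). Write n = 11j + 8. Then (11j + 8)³ = 1331j³ + 2904j² + 2112j + 512 = 11(121j³ + 264j² + 192j + 46) + 6, so n³ ≡ 6 (mod 11).

(⟸) Conversely, suppose n³ ≡ 6 (mod 11). The only residue r in {0, …, 10} with r³ ≡ 6 (mod 11) is r = 8, so n ≡ 8 (mod 11).

Both directions hold; the statement is true.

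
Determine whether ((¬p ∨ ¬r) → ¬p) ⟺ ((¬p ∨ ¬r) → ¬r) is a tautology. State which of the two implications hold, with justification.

(⇒) This fails. Under p = F, r = T, the left side is true but the right side is false.

(⇐) This fails. Under p = T, r = F, the left side is false but the right side is true.

Both directions fail.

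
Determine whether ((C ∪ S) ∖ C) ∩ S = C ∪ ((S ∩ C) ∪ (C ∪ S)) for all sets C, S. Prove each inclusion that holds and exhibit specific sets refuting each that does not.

(⊆) Let x ∈ ((C ∪ S) ∖ C) ∩ S. Then x ∈ S and x ∉ C, from which x ∈ C ∪ ((S ∩ C) ∪ (C ∪ S)).

(⊇) This inclusion fails. Take C = {1}, S = ∅; then 1 ∈ C ∪ ((S ∩ C) ∪ (C ∪ S)) but 1 ∉ ((C ∪ S) ∖ C) ∩ S.

The sets are not equal: only the forward inclusion holds.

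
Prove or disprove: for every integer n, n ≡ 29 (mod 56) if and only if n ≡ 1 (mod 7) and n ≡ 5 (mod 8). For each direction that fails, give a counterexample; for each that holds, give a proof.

Equivalent; both directions hold.

(→) Suppose n ≡ 29 (mod 56); write n = 56j + 29. Since 7 ∣ 56, reducing mod 7 gives n ≡ 29 ≡ 1 (mod 7); since 8 ∣ 56, reducing mod 8 gives n ≡ 29 ≡ 5 (mod 8).

(←) Conversely, if n ≡ 1 (mod 7) and n ≡ 5 (mod 8), then by the Chinese remainder theorem n ≡ 29 (mod 56). This is exactly n ≡ 29 (mod 56).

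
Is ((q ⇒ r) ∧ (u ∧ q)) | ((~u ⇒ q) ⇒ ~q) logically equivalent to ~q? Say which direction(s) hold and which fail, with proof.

Forward direction. This fails. Under u = T, q = T, r = T, the left side is true but the right side is false.

Converse. Assume the antecedent. If u is true, the antecedent forces (u = T, q = F, r = F) or (u = T, q = F, r = T), and the consequent holds there. If u is false, the antecedent forces (u = F, q = F, r = F) or (u = F, q = F, r = T), and the consequent holds there. Either way the consequent holds.

Not equivalent: only (⇐) holds.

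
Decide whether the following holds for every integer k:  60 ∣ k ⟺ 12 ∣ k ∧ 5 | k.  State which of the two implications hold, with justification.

(⟹) If 60 ∣ k, write k = 60q. Since 60 = 5·12, k = 12·(5q), so 12 ∣ k; and since 60 = 12·5, k = 5·(12q), so 5 ∣ k.

(⟸) Suppose 12 ∣ k and 5 ∣ k. Any common multiple of 12 and 5 is a multiple of their lcm; here gcd(12, 5) = 1, so lcm(12, 5) = 12·5 = 60, so 60 ∣ k.

Both directions hold; the statement is true.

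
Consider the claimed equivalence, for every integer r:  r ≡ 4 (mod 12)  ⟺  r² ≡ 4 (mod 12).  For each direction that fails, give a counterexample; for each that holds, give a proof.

Only the forward direction holds.

(⟹) Suppose r ≡ 4 (mod 12). Write r = 12j + 4. Then (12j + 4)² = 144j² + 96j + 16 = 12(12j² + 8j + 1) + 4, so r² ≡ 4 (mod 12).

(⟸) This fails: take r = 2. Then 2² = 4 ≡ 4 (mod 12), yet 2 ≡ 2 (mod 12), not 4.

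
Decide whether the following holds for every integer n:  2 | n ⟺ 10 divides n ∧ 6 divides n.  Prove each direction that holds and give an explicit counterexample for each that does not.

Converse. Suppose 10 ∣ n and 6 ∣ n. Any common multiple of 10 and 6 is a multiple of their lcm; here lcm(10, 6) = 10·6/gcd(10, 6) = 60/2 = 30, so 30 ∣ n. Since 2 ∣ 30, it follows that 2 ∣ n.

Forward direction. This fails: take n = 2. Certainly 2 ∣ 2, but 10 ∤ 2.

Only the converse holds.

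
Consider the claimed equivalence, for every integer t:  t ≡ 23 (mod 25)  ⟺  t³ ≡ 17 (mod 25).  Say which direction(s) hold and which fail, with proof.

(→) Suppose t ≡ 23 (mod 25). Write t = 25j + 23. Then (25j + 23)³ = 15625j³ + 43125j² + 39675j + 12167 = 25(625j³ + 1725j² + 1587j + 486) + 17, so t³ ≡ 17 (mod 25).

(←) Conversely, suppose t³ ≡ 17 (mod 25). The only residue r in {0, …, 24} with r³ ≡ 17 (mod 25) is r = 23, so t ≡ 23 (mod 25).

The biconditional holds.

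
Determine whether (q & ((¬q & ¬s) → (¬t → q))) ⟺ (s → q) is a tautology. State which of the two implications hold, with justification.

Only the forward direction holds.

(→) Assume the antecedent. If t is true, the antecedent forces (t = T, q = T, s = F) or (t = T, q = T, s = T), and s → q holds there. If t is false, the antecedent forces (t = F, q = T, s = F) or (t = F, q = T, s = T), and s → q holds there. Either way s → q holds.

(←) This fails. Under t = F, q = F, s = F, the left side is false but the right side is true.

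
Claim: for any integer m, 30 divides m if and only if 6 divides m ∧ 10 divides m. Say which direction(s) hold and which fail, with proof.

Both directions hold.

[⇒] If 30 ∣ m, write m = 30q. Since 30 = 5·6, m = 6·(5q), so 6 ∣ m; and since 30 = 3·10, m = 10·(3q), so 10 ∣ m.

[⇐] Suppose 6 ∣ m and 10 ∣ m. Any common multiple of 6 and 10 is a multiple of their lcm; here lcm(6, 10) = 6·10/gcd(6, 10) = 60/2 = 30, so 30 ∣ m.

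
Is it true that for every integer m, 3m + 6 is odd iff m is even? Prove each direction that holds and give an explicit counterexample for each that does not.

Neither direction holds.

[⇒] This fails: m = 3 gives 3m + 6 = 15, which is odd, but 3 is odd, not even.

[⇐] This also fails: m = 4 is even, but 3m + 6 = 18 is even, not odd.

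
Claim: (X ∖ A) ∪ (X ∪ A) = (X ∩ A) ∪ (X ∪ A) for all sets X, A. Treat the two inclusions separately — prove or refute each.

Both inclusions hold.

Forward inclusion. Let x ∈ (X ∖ A) ∪ (X ∪ A). Then either x ∈ X and x ∉ A; or x ∈ A and x ∉ X; or x ∈ X ∩ A. In each case x ∈ (X ∩ A) ∪ (X ∪ A), so (X ∖ A) ∪ (X ∪ A) ⊆ (X ∩ A) ∪ (X ∪ A).

Reverse inclusion. Let x ∈ (X ∩ A) ∪ (X ∪ A). Then either x ∈ X and x ∉ A; or x ∈ A and x ∉ X; or x ∈ X ∩ A. In each case x ∈ (X ∖ A) ∪ (X ∪ A), so (X ∩ A) ∪ (X ∪ A) ⊆ (X ∖ A) ∪ (X ∪ A).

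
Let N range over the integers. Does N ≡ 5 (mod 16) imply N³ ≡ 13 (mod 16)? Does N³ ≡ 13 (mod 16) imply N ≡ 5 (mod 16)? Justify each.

Both directions hold; the statement is true.

[⇒] Suppose N ≡ 5 (mod 16). Write N = 16j + 5. Then (16j + 5)³ = 4096j³ + 3840j² + 1200j + 125 = 16(256j³ + 240j² + 75j + 7) + 13, so N³ ≡ 13 (mod 16).

[⇐] Conversely, suppose N³ ≡ 13 (mod 16). The only residue r in {0, …, 15} with r³ ≡ 13 (mod 16) is r = 5, so N ≡ 5 (mod 16).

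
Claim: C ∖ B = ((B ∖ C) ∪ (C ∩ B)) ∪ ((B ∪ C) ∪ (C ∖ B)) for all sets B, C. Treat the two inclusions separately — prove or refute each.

Only the forward inclusion holds.

Forward inclusion. Let x ∈ C ∖ B. Then x ∈ C and x ∉ B, from which x ∈ ((B ∖ C) ∪ (C ∩ B)) ∪ ((B ∪ C) ∪ (C ∖ B)).

Reverse inclusion. This inclusion fails. Take B = {1}, C = ∅; then 1 ∈ ((B ∖ C) ∪ (C ∩ B)) ∪ ((B ∪ C) ∪ (C ∖ B)) but 1 ∉ C ∖ B.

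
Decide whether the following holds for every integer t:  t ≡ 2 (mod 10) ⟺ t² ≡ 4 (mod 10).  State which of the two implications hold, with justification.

Only the forward implication holds.

Forward direction. Suppose t ≡ 2 (mod 10). Write t = 10j + 2. Then (10j + 2)² = 100j² + 40j + 4 = 10(10j² + 4j) + 4, so t² ≡ 4 (mod 10).

Converse. This fails: take t = 8. Then 8² = 64 ≡ 4 (mod 10), yet 8 ≡ 8 (mod 10), not 2.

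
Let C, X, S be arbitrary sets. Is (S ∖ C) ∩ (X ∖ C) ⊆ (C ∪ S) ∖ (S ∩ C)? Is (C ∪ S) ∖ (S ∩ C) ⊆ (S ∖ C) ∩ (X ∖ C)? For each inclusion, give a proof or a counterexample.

(⊆) holds; (⊇) fails.

(⊆) Let x ∈ (S ∖ C) ∩ (X ∖ C). Then x ∈ X ∩ S and x ∉ C, from which x ∈ (C ∪ S) ∖ (S ∩ C).

(⊇) This inclusion fails. Take C = {1}, X = ∅, S = ∅; then 1 ∈ (C ∪ S) ∖ (S ∩ C) but 1 ∉ (S ∖ C) ∩ (X ∖ C).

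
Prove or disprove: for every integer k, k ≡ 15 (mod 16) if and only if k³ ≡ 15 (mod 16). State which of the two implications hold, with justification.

(⇒) Suppose k ≡ 15 (mod 16). Write k = 16j + 15. Then (16j + 15)³ = 4096j³ + 11520j² + 10800j + 3375 = 16(256j³ + 720j² + 675j + 210) + 15, so k³ ≡ 15 (mod 16).

(⇐) Conversely, suppose k³ ≡ 15 (mod 16). The only residue r in {0, …, 15} with r³ ≡ 15 (mod 16) is r = 15, so k ≡ 15 (mod 16).

Equivalent; both directions hold.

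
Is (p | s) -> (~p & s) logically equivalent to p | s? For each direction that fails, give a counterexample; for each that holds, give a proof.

(→) This fails. Under p = F, s = F, the left side is true but the right side is false.

(←) This fails. Under p = T, s = F, the left side is false but the right side is true.

Neither direction holds.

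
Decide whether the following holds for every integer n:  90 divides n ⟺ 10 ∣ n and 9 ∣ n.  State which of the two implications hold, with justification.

(←) Suppose 10 ∣ n and 9 ∣ n. Any common multiple of 10 and 9 is a multiple of their lcm; here gcd(10, 9) = 1, so lcm(10, 9) = 10·9 = 90, so 90 ∣ n.

(→) If 90 ∣ n, write n = 90q. Since 90 = 9·10, n = 10·(9q), so 10 ∣ n; and since 90 = 10·9, n = 9·(10q), so 9 ∣ n.

The biconditional holds.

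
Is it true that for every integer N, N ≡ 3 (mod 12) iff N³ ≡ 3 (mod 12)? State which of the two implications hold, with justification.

(⇒) Suppose N ≡ 3 (mod 12). Write N = 12j + 3. Then (12j + 3)³ = 1728j³ + 1296j² + 324j + 27 = 12(144j³ + 108j² + 27j + 2) + 3, so N³ ≡ 3 (mod 12).

(⇐) Conversely, suppose N³ ≡ 3 (mod 12). The only residue r in {0, …, 11} with r³ ≡ 3 (mod 12) is r = 3, so N ≡ 3 (mod 12).

Equivalent; both directions hold.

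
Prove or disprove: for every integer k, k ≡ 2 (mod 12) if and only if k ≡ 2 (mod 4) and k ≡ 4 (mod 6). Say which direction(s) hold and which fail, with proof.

Neither implication holds.

(⇒) This fails: k = 2 gives 2 ≡ 2 (mod 12) but 2 ≡ 2 (mod 6), so the conjunction on the right does not hold.

(⇐) This fails: k = 10 satisfies both congruences on the right (10 ≡ 2 mod 4 and 10 ≡ 4 mod 6) yet 10 ≡ 10 (mod 12), not 2.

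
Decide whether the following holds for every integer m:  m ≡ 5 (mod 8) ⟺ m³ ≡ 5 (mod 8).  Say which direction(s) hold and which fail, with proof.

Converse. For the converse, argue contrapositively. If m ≢ 5 (mod 8), then m is congruent to one of 0, 1, 2, 3, 4, 6, 7 modulo 8, and these give m³ ≡ 0, 1, 0, 3, 0, 0, 7 respectively — never 5.

Forward direction. Suppose m ≡ 5 (mod 8). Write m = 8j + 5. Then (8j + 5)³ = 512j³ + 960j² + 600j + 125 = 8(64j³ + 120j² + 75j + 15) + 5, so m³ ≡ 5 (mod 8).

Both implications hold.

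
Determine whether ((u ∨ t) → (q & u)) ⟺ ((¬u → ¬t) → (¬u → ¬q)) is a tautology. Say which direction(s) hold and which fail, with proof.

(⇒) This fails. Under u = F, t = F, q = T, the left side is true but the right side is false.

(⇐) This fails. Under u = T, t = F, q = F, the left side is false but the right side is true.

Neither direction holds.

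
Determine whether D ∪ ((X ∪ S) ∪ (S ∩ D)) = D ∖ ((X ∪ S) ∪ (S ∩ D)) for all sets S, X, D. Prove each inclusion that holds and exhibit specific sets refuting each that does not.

(⊆) This inclusion fails. Take S = {1}, X = ∅, D = ∅; then 1 ∈ D ∪ ((X ∪ S) ∪ (S ∩ D)) but 1 ∉ D ∖ ((X ∪ S) ∪ (S ∩ D)).

(⊇) Let x ∈ D ∖ ((X ∪ S) ∪ (S ∩ D)). Then x ∈ D and x ∉ S, X, from which x ∈ D ∪ ((X ∪ S) ∪ (S ∩ D)).

The sets are not equal: only the reverse inclusion holds.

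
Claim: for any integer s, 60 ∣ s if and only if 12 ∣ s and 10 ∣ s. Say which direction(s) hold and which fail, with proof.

Both implications hold.

[⇒] If 60 ∣ s, write s = 60q. Since 60 = 5·12, s = 12·(5q), so 12 ∣ s; and since 60 = 6·10, s = 10·(6q), so 10 ∣ s.

[⇐] Suppose 12 ∣ s and 10 ∣ s. Any common multiple of 12 and 10 is a multiple of their lcm; here lcm(12, 10) = 12·10/gcd(12, 10) = 120/2 = 60, so 60 ∣ s.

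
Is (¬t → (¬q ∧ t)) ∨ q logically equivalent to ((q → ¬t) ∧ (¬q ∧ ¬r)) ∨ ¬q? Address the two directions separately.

(⟹) This fails. Under t = F, r = F, q = T, the left side is true but the right side is false.

(⟸) This fails. Under t = F, r = F, q = F, the left side is false but the right side is true.

Both directions fail.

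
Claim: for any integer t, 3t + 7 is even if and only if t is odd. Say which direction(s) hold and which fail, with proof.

Forward direction. Suppose 3t + 7 is even. Since 3 is odd, 3t and t have the same parity, so 3t + 7 ≡ t + 7 (mod 2). As 7 is odd, 3t + 7 is even exactly when t is odd. Thus t is odd.

Converse. Suppose t is odd; write t = 2j + 1. Then 3t + 7 = 3·(2j + 1) + 7 = 2·3j + 10, which is even.

Equivalent; both directions hold.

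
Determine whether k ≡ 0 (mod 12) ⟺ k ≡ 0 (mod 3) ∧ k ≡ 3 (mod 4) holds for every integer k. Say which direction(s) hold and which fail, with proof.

Neither direction holds.

Forward direction. This fails: k = 0 gives 0 ≡ 0 (mod 12) but 0 ≡ 0 (mod 4), so the conjunction on the right does not hold.

Converse. This fails: k = 3 satisfies both congruences on the right (3 ≡ 0 mod 3 and 3 ≡ 3 mod 4) yet 3 ≡ 3 (mod 12), not 0.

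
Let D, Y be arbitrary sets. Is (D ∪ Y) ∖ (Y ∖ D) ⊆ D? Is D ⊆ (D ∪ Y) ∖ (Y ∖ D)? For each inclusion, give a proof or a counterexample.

(⟹) Let x ∈ (D ∪ Y) ∖ (Y ∖ D). Then either x ∈ D and x ∉ Y; or x ∈ D ∩ Y. In each case x ∈ D, so (D ∪ Y) ∖ (Y ∖ D) ⊆ D.

(⟸) Let x ∈ D. Then either x ∈ D and x ∉ Y; or x ∈ D ∩ Y. In each case x ∈ (D ∪ Y) ∖ (Y ∖ D), so D ⊆ (D ∪ Y) ∖ (Y ∖ D).

Both inclusions hold.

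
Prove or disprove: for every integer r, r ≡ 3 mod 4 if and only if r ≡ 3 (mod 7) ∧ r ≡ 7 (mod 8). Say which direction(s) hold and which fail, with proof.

(⇒) fails; (⇐) holds.

[⇐] If r ≡ 3 (mod 7) and r ≡ 7 (mod 8), then by the Chinese remainder theorem r ≡ 31 (mod 56). Since 31 ≡ 3 (mod 4) and 4 ∣ 56, we get r ≡ 3 (mod 4).

[⇒] This fails: r = 3 gives 3 ≡ 3 (mod 4) but 3 ≡ 3 (mod 8), so the conjunction on the right does not hold.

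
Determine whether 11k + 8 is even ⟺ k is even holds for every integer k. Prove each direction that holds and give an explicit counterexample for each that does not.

[⇒] Suppose 11k + 8 is even. Since 11 is odd, 11k and k have the same parity, so 11k + 8 ≡ k + 8 (mod 2). As 8 is even, 11k + 8 is even exactly when k is even. Thus k is even.

[⇐] Conversely, suppose k is even; write k = 2j. Then 11k + 8 = 11·(2j) + 8 = 2·11j + 8, which is even.

Equivalent; both directions hold.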